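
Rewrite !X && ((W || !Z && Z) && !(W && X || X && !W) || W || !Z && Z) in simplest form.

!X && ((W || !Z && Z) && !(W && X || X && !W) || W || !Z && Z)
= !X && ((W || !Z && Z) && !X || W || !Z && Z)   [distribution]
= !X && (W || !Z && Z)   [absorption]
= !X && W   [complement / identity]

!X && W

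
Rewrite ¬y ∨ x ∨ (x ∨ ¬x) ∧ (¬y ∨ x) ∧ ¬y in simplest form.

¬y ∨ x

¬y ∨ x ∨ (x ∨ ¬x) ∧ (¬y ∨ x) ∧ ¬y
= ¬y ∨ x ∨ (¬y ∨ x) ∧ ¬y   [complement / identity]
= ¬y ∨ x   [absorption]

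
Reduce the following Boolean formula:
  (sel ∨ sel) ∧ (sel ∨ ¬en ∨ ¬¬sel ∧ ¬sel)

sel

(sel ∨ sel) ∧ (sel ∨ ¬en ∨ ¬¬sel ∧ ¬sel)
= sel ∨ sel ∧ (¬en ∨ ¬¬sel ∧ ¬sel)   (distribution)
= sel ∨ sel ∧ (¬en ∨ sel ∧ ¬sel)   (double negation)
= sel ∨ sel ∧ ¬en   (complement / identity)
= sel   (absorption)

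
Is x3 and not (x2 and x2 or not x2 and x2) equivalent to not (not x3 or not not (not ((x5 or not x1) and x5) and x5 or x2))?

Yes

E1: x3 and not (x2 and x2 or not x2 and x2)
    = x3 and not x2
E2: not (not x3 or not not (not ((x5 or not x1) and x5) and x5 or x2))
    = x3 and not (not ((x5 or not x1) and x5) and x5 or x2)
    = x3 and not (not x5 and x5 or x2)
    = x3 and not x2
Both reduce to x3 and not x2, so they are equivalent.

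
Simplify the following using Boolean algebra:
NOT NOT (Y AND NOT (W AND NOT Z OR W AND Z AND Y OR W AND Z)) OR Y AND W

NOT NOT (Y AND NOT (W AND NOT Z OR W AND Z AND Y OR W AND Z)) OR Y AND W
= NOT NOT (Y AND NOT (W AND NOT Z OR W AND Z)) OR Y AND W   — absorption
= Y AND NOT (W AND NOT Z OR W AND Z) OR Y AND W   — double negation
= Y AND NOT W OR Y AND W   — distribution
= Y   — distribution

Y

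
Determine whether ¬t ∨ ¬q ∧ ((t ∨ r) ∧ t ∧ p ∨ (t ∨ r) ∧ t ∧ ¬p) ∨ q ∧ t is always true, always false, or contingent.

¬t ∨ ¬q ∧ ((t ∨ r) ∧ t ∧ p ∨ (t ∨ r) ∧ t ∧ ¬p) ∨ q ∧ t
= ¬t ∨ ¬q ∧ (t ∨ r) ∧ t ∨ q ∧ t   (distribution)
= ¬t ∨ ¬q ∧ t ∨ q ∧ t   (absorption)
= ¬t ∨ t   (distribution)
= True   (complement)

always true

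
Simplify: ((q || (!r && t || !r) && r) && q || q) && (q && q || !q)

((q || (!r && t || !r) && r) && q || q) && (q && q || !q)
= ((q || !r && r) && q || q) && (q && q || !q)   [absorption]
= (q && q || q) && (q && q || !q)   [complement / identity]
= q && !q || q && q   [distribution]
= q   [distribution]

q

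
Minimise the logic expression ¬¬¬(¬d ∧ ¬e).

d ∨ e

¬¬¬(¬d ∧ ¬e)
= ¬(¬d ∧ ¬e)   [double negation]
= d ∨ e   [De Morgan]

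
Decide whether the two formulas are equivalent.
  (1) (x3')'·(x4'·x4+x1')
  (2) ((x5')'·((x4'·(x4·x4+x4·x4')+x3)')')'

E1: (x3')'·(x4'·x4+x1')
    = x3·(x4'·x4+x1')   [double negation]
    = x3·x1'   [complement / identity]
E2: ((x5')'·((x4'·(x4·x4+x4·x4')+x3)')')'
    = ((x5')'·((x4'·x4+x3)')')'   [distribution]
    = ((x5')'·(x3')')'   [complement / identity]
    = x5'+x3'   [De Morgan]
These differ: at x1=1, x3=0, x4=0, x5=0, E1 = 0 but E2 = 1.

No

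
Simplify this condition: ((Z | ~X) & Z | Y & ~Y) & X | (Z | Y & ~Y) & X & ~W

Z & X

((Z | ~X) & Z | Y & ~Y) & X | (Z | Y & ~Y) & X & ~W
= (Z | Y & ~Y) & X | (Z | Y & ~Y) & X & ~W   [absorption]
= (Z | Y & ~Y) & X   [absorption]
= Z & X   [complement / identity]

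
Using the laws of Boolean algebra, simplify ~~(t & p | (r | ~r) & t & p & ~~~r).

~~(t & p | (r | ~r) & t & p & ~~~r)
= ~~(t & p | t & p & ~~~r)   (complement / identity)
= t & p | t & p & ~~~r   (double negation)
= t & p | t & p & ~r   (double negation)
= t & p   (absorption)

t & p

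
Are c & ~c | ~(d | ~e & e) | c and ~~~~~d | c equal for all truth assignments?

E1: c & ~c | ~(d | ~e & e) | c
    = ~(d | ~e & e) | c   [complement / identity]
    = ~d | c   [complement / identity]
E2: ~~~~~d | c
    = ~~~d | c   [double negation]
    = ~d | c   [double negation]
Both reduce to ~d | c, so they are equivalent.

Yes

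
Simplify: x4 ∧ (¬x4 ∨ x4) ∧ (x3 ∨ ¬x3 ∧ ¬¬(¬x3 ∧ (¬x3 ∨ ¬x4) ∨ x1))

x4 ∧ (¬x4 ∨ x4) ∧ (x3 ∨ ¬x3 ∧ ¬¬(¬x3 ∧ (¬x3 ∨ ¬x4) ∨ x1))
= x4 ∧ (¬x4 ∨ x4) ∧ (x3 ∨ ¬x3 ∧ (¬x3 ∧ (¬x3 ∨ ¬x4) ∨ x1))   [double negation]
= x4 ∧ (¬x4 ∨ x4) ∧ (x3 ∨ ¬x3 ∧ (¬x3 ∨ x1))   [absorption]
= x4 ∧ (x3 ∨ ¬x3 ∧ (¬x3 ∨ x1))   [complement / identity]
= x4 ∧ (x3 ∨ ¬x3)   [absorption]
= x4   [complement / identity]

x4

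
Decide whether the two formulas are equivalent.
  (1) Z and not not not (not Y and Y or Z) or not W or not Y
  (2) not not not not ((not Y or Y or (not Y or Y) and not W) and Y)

No

E1: Z and not not not (not Y and Y or Z) or not W or not Y
    = Z and not (not Y and Y or Z) or not W or not Y   [double negation]
    = Z and not Z or not W or not Y   [complement / identity]
    = not W or not Y   [complement / identity]
E2: not not not not ((not Y or Y or (not Y or Y) and not W) and Y)
    = not not ((not Y or Y or (not Y or Y) and not W) and Y)   [double negation]
    = not not ((not Y or Y) and Y)   [absorption]
    = not not Y   [complement / identity]
    = Y   [double negation]
These differ: at W=1, Y=0, Z=0, E1 = 1 but E2 = 0.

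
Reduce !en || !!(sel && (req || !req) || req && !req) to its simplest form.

!en || sel

!en || !!(sel && (req || !req) || req && !req)
= !en || !!(sel || req && !req)
= !en || !!sel
= !en || sel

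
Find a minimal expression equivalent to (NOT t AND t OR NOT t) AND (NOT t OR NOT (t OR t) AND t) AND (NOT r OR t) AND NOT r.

(NOT t AND t OR NOT t) AND (NOT t OR NOT (t OR t) AND t) AND (NOT r OR t) AND NOT r
= (NOT t AND t OR NOT t) AND (NOT t OR NOT t AND t) AND (NOT r OR t) AND NOT r   — idempotence
= (NOT t AND t OR NOT t) AND (NOT t OR NOT t AND t) AND NOT r   — absorption
= (NOT t AND t OR NOT t AND NOT t) AND NOT r   — distribution
= NOT t AND NOT r   — distribution

NOT t AND NOT r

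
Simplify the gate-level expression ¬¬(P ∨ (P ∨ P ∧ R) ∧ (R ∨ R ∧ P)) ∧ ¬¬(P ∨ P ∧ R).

¬¬(P ∨ (P ∨ P ∧ R) ∧ (R ∨ R ∧ P)) ∧ ¬¬(P ∨ P ∧ R)
= ¬¬(P ∨ (P ∨ P ∧ R) ∧ R) ∧ ¬¬(P ∨ P ∧ R)
= ¬¬(P ∨ P ∧ R) ∧ ¬¬(P ∨ P ∧ R)
= ¬¬(P ∨ P ∧ R)
= ¬¬P
= P

P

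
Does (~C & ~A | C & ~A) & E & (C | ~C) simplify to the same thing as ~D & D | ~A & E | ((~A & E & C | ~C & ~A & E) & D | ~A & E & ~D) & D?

Yes

E1: (~C & ~A | C & ~A) & E & (C | ~C)
    = (~C & ~A | C & ~A) & E   (complement / identity)
    = ~A & E   (distribution)
E2: ~D & D | ~A & E | ((~A & E & C | ~C & ~A & E) & D | ~A & E & ~D) & D
    = ~D & D | ~A & E | (~A & E & D | ~A & E & ~D) & D   (distribution)
    = ~A & E | (~A & E & D | ~A & E & ~D) & D   (complement / identity)
    = ~A & E | ~A & E & D   (distribution)
    = ~A & E   (absorption)
Both reduce to ~A & E, so they are equivalent.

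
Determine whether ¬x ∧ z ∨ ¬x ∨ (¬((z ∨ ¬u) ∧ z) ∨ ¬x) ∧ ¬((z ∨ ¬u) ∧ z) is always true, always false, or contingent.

¬x ∧ z ∨ ¬x ∨ (¬((z ∨ ¬u) ∧ z) ∨ ¬x) ∧ ¬((z ∨ ¬u) ∧ z)
= ¬x ∨ (¬((z ∨ ¬u) ∧ z) ∨ ¬x) ∧ ¬((z ∨ ¬u) ∧ z)
= ¬x ∨ ¬((z ∨ ¬u) ∧ z)
= ¬x ∨ ¬z
This depends on x, z, so it is not a constant.

contingent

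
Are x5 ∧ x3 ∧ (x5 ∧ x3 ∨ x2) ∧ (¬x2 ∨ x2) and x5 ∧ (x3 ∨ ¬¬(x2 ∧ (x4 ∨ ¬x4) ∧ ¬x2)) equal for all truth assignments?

Yes

E1: x5 ∧ x3 ∧ (x5 ∧ x3 ∨ x2) ∧ (¬x2 ∨ x2)
    = x5 ∧ x3 ∧ (x5 ∧ x3 ∨ x2)
    = x5 ∧ x3
E2: x5 ∧ (x3 ∨ ¬¬(x2 ∧ (x4 ∨ ¬x4) ∧ ¬x2))
    = x5 ∧ (x3 ∨ ¬¬(x2 ∧ ¬x2))
    = x5 ∧ (x3 ∨ x2 ∧ ¬x2)
    = x5 ∧ x3
Both reduce to x5 ∧ x3, so they are equivalent.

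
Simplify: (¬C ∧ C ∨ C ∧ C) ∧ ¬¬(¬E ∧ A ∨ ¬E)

C ∧ ¬E

(¬C ∧ C ∨ C ∧ C) ∧ ¬¬(¬E ∧ A ∨ ¬E)
= (¬C ∧ C ∨ C ∧ C) ∧ (¬E ∧ A ∨ ¬E)
= (¬C ∧ C ∨ C ∧ C) ∧ ¬E
= C ∧ ¬E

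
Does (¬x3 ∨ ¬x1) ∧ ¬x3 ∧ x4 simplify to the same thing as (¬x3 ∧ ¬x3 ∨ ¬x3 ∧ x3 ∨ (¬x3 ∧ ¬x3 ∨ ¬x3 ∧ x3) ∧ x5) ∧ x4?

E1: (¬x3 ∨ ¬x1) ∧ ¬x3 ∧ x4
    = ¬x3 ∧ x4   (absorption)
E2: (¬x3 ∧ ¬x3 ∨ ¬x3 ∧ x3 ∨ (¬x3 ∧ ¬x3 ∨ ¬x3 ∧ x3) ∧ x5) ∧ x4
    = (¬x3 ∧ ¬x3 ∨ ¬x3 ∧ x3) ∧ x4   (absorption)
    = ¬x3 ∧ x4   (distribution)
Both reduce to ¬x3 ∧ x4, so they are equivalent.

Yes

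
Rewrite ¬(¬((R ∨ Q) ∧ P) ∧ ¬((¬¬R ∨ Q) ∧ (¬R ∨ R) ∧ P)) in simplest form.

(R ∨ Q) ∧ P

¬(¬((R ∨ Q) ∧ P) ∧ ¬((¬¬R ∨ Q) ∧ (¬R ∨ R) ∧ P))
= ¬(¬((R ∨ Q) ∧ P) ∧ ¬((R ∨ Q) ∧ (¬R ∨ R) ∧ P))   (double negation)
= ¬(¬((R ∨ Q) ∧ P) ∧ ¬((R ∨ Q) ∧ P))   (complement / identity)
= (R ∨ Q) ∧ P ∨ (R ∨ Q) ∧ P   (De Morgan)
= (R ∨ Q) ∧ P   (idempotence)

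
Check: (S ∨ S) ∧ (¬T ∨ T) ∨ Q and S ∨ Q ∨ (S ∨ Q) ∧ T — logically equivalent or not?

E1: (S ∨ S) ∧ (¬T ∨ T) ∨ Q
    = S ∧ (¬T ∨ T) ∨ Q   [idempotence]
    = S ∨ Q   [complement / identity]
E2: S ∨ Q ∨ (S ∨ Q) ∧ T
    = S ∨ Q   [absorption]
Both reduce to S ∨ Q, so they are equivalent.

Yes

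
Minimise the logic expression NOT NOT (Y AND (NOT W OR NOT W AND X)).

NOT NOT (Y AND (NOT W OR NOT W AND X))
= Y AND (NOT W OR NOT W AND X)
= Y AND NOT W

Y AND NOT W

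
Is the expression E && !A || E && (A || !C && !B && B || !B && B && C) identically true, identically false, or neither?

neither

E && !A || E && (A || !C && !B && B || !B && B && C)
= E && !A || E && (A || !B && B)   [distribution]
= E && !A || E && A   [complement / identity]
= E   [distribution]
This depends on E, so it is not a constant.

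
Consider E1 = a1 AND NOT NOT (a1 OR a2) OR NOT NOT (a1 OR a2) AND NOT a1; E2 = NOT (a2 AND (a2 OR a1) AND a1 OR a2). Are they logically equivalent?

No

E1: a1 AND NOT NOT (a1 OR a2) OR NOT NOT (a1 OR a2) AND NOT a1
    = NOT NOT (a1 OR a2)
    = a1 OR a2
E2: NOT (a2 AND (a2 OR a1) AND a1 OR a2)
    = NOT (a2 AND a1 OR a2)
    = NOT a2
These differ: at a1=0, a2=1, E1 = 1 but E2 = 0.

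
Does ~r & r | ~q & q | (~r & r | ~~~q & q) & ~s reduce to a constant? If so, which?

~r & r | ~q & q | (~r & r | ~~~q & q) & ~s
= ~r & r | ~q & q | (~r & r | ~q & q) & ~s   (double negation)
= ~r & r | ~q & q   (absorption)
= ~r & r   (complement / identity)
= 0   (complement)

yes, False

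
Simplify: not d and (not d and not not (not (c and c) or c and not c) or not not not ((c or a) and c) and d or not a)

not d and (not c or not a)

not d and (not d and not not (not (c and c) or c and not c) or not not not ((c or a) and c) and d or not a)
= not d and (not d and not not (not c or c and not c) or not not not ((c or a) and c) and d or not a)   [idempotence]
= not d and (not d and not not not c or not not not ((c or a) and c) and d or not a)   [complement / identity]
= not d and (not d and not not not c or not not not c and d or not a)   [absorption]
= not d and (not not not c or not a)   [distribution]
= not d and (not c or not a)   [double negation]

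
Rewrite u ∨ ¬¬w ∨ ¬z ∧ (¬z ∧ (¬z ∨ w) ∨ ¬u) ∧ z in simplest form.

u ∨ ¬¬w ∨ ¬z ∧ (¬z ∧ (¬z ∨ w) ∨ ¬u) ∧ z
= u ∨ ¬¬w ∨ ¬z ∧ (¬z ∨ ¬u) ∧ z   — absorption
= u ∨ ¬¬w ∨ ¬z ∧ z   — absorption
= u ∨ ¬¬w   — complement / identity
= u ∨ w   — double negation

u ∨ w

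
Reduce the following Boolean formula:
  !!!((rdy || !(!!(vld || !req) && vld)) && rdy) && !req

!!!((rdy || !(!!(vld || !req) && vld)) && rdy) && !req
= !!!((rdy || !((vld || !req) && vld)) && rdy) && !req
= !((rdy || !((vld || !req) && vld)) && rdy) && !req
= !((rdy || !vld) && rdy) && !req
= !rdy && !req

!rdy && !req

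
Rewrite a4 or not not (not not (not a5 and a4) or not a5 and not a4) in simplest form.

a4 or not a5

a4 or not not (not not (not a5 and a4) or not a5 and not a4)
= a4 or not not (not a5 and a4 or not a5 and not a4)   [double negation]
= a4 or not a5 and a4 or not a5 and not a4   [double negation]
= a4 or not a5   [distribution]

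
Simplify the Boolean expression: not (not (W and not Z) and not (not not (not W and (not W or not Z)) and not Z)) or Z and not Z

not Z

not (not (W and not Z) and not (not not (not W and (not W or not Z)) and not Z)) or Z and not Z
= not (not (W and not Z) and not (not not not W and not Z)) or Z and not Z
= W and not Z or not not not W and not Z or Z and not Z
= W and not Z or not W and not Z or Z and not Z
= W and not Z or not W and not Z
= not Z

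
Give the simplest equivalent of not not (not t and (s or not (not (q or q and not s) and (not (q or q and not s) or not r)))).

not t and (s or q)

not not (not t and (s or not (not (q or q and not s) and (not (q or q and not s) or not r))))
= not not (not t and (s or not not (q or q and not s)))   [absorption]
= not t and (s or not not (q or q and not s))   [double negation]
= not t and (s or q or q and not s)   [double negation]
= not t and (s or q)   [absorption]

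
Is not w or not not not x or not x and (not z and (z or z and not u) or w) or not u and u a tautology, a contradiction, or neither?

not w or not not not x or not x and (not z and (z or z and not u) or w) or not u and u
= not w or not x or not x and (not z and (z or z and not u) or w) or not u and u   [double negation]
= not w or not x or not x and (not z and z or w) or not u and u   [absorption]
= not w or not x or not x and (not z and z or w)   [complement / identity]
= not w or not x or not x and w   [complement / identity]
= not w or not x   [absorption]
This depends on w, x, so it is not a constant.

neither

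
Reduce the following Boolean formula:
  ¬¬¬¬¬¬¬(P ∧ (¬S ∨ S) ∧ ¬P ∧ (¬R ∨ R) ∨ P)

¬P

¬¬¬¬¬¬¬(P ∧ (¬S ∨ S) ∧ ¬P ∧ (¬R ∨ R) ∨ P)
= ¬¬¬¬¬¬¬(P ∧ ¬P ∧ (¬R ∨ R) ∨ P)   [complement / identity]
= ¬¬¬¬¬¬¬(P ∧ ¬P ∨ P)   [complement / identity]
= ¬¬¬¬¬(P ∧ ¬P ∨ P)   [double negation]
= ¬¬¬(P ∧ ¬P ∨ P)   [double negation]
= ¬¬¬P   [complement / identity]
= ¬P   [double negation]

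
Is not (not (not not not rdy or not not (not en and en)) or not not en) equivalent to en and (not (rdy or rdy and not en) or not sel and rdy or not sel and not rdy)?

No

E1: not (not (not not not rdy or not not (not en and en)) or not not en)
    = not (not (not not not rdy or not en and en) or not not en)   (double negation)
    = not (not not not not rdy or not not en)   (complement / identity)
    = not (not not rdy or not not en)   (double negation)
    = not rdy and not en   (De Morgan)
E2: en and (not (rdy or rdy and not en) or not sel and rdy or not sel and not rdy)
    = en and (not (rdy or rdy and not en) or not sel)   (distribution)
    = en and (not rdy or not sel)   (absorption)
These differ: at en=1, rdy=0, sel=0, E1 = 0 but E2 = 1.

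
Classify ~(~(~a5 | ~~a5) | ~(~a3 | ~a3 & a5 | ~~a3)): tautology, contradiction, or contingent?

tautology

~(~(~a5 | ~~a5) | ~(~a3 | ~a3 & a5 | ~~a3))
= ~(~(~a5 | ~~a5) | ~(~a3 | ~~a3))   [absorption]
= ~(a5 & ~a5 | ~(~a3 | ~~a3))   [De Morgan]
= ~(a5 & ~a5 | ~(~a3 | a3))   [double negation]
= ~~(~a3 | a3)   [complement / identity]
= ~a3 | a3   [double negation]
= 1   [complement]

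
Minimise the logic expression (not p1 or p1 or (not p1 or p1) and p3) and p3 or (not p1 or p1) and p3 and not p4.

p3

(not p1 or p1 or (not p1 or p1) and p3) and p3 or (not p1 or p1) and p3 and not p4
= (not p1 or p1) and p3 or (not p1 or p1) and p3 and not p4   (absorption)
= (not p1 or p1) and p3   (absorption)
= p3   (complement / identity)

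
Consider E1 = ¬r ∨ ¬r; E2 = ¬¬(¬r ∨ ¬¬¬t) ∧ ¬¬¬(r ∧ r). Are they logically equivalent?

Yes

E1: ¬r ∨ ¬r
    = ¬r   (idempotence)
E2: ¬¬(¬r ∨ ¬¬¬t) ∧ ¬¬¬(r ∧ r)
    = ¬¬(¬r ∨ ¬¬¬t) ∧ ¬¬¬r   (idempotence)
    = ¬¬(¬r ∨ ¬t) ∧ ¬¬¬r   (double negation)
    = ¬¬(¬r ∨ ¬t) ∧ ¬r   (double negation)
    = (¬r ∨ ¬t) ∧ ¬r   (double negation)
    = ¬r   (absorption)
Both reduce to ¬r, so they are equivalent.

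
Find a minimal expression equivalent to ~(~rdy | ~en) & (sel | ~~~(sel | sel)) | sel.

rdy & en | sel

~(~rdy | ~en) & (sel | ~~~(sel | sel)) | sel
= rdy & en & (sel | ~~~(sel | sel)) | sel
= rdy & en & (sel | ~(sel | sel)) | sel
= rdy & en & (sel | ~sel) | sel
= rdy & en | sel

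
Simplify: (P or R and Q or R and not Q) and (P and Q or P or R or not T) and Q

(P or R and Q or R and not Q) and (P and Q or P or R or not T) and Q
= (P or R) and (P and Q or P or R or not T) and Q
= (P or R) and (P or R or not T) and Q
= (P or R) and Q

(P or R) and Q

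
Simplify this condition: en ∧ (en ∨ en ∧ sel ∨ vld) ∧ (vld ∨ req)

en ∧ (vld ∨ req)

en ∧ (en ∨ en ∧ sel ∨ vld) ∧ (vld ∨ req)
= en ∧ (en ∨ vld) ∧ (vld ∨ req)
= en ∧ (vld ∨ req)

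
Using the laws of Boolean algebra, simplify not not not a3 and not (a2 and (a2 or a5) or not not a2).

not not not a3 and not (a2 and (a2 or a5) or not not a2)
= not not not a3 and not (a2 and (a2 or a5) or a2)
= not a3 and not (a2 and (a2 or a5) or a2)
= not a3 and not (a2 or a2)
= not a3 and not a2

not a3 and not a2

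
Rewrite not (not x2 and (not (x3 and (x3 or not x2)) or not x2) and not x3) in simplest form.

not (not x2 and (not (x3 and (x3 or not x2)) or not x2) and not x3)
= not (not x2 and (not x3 or not x2) and not x3)
= not (not x2 and not x3)
= x2 or x3

x2 or x3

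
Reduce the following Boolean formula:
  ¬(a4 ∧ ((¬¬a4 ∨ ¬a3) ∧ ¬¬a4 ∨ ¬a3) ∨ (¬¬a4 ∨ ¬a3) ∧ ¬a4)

¬a4 ∧ a3

¬(a4 ∧ ((¬¬a4 ∨ ¬a3) ∧ ¬¬a4 ∨ ¬a3) ∨ (¬¬a4 ∨ ¬a3) ∧ ¬a4)
= ¬(a4 ∧ (¬¬a4 ∨ ¬a3) ∨ (¬¬a4 ∨ ¬a3) ∧ ¬a4)   [absorption]
= ¬(¬¬a4 ∨ ¬a3)   [distribution]
= ¬a4 ∧ a3   [De Morgan]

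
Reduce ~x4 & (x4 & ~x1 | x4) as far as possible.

0

~x4 & (x4 & ~x1 | x4)
= ~x4 & x4
= 0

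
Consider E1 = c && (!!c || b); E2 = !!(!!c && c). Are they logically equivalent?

Yes

E1: c && (!!c || b)
    = c && (c || b)   (double negation)
    = c   (absorption)
E2: !!(!!c && c)
    = !!(c && c)   (double negation)
    = c && c   (double negation)
    = c   (idempotence)
Both reduce to c, so they are equivalent.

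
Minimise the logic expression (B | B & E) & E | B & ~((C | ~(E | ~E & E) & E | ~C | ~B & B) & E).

(B | B & E) & E | B & ~((C | ~(E | ~E & E) & E | ~C | ~B & B) & E)
= (B | B & E) & E | B & ~((C | ~E & E | ~C | ~B & B) & E)   [complement / identity]
= (B | B & E) & E | B & ~((C | ~E & E | ~C) & E)   [complement / identity]
= B & E | B & ~((C | ~E & E | ~C) & E)   [absorption]
= B & E | B & ~((C | ~C) & E)   [complement / identity]
= B & E | B & ~E   [complement / identity]
= B   [distribution]

B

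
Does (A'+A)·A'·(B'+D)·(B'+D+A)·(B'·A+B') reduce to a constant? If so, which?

(A'+A)·A'·(B'+D)·(B'+D+A)·(B'·A+B')
= (A'+A)·A'·(B'+D)·(B'·A+B')   — absorption
= (A'+A)·A'·(B'+D)·B'   — absorption
= A'·(B'+D)·B'   — complement / identity
= A'·B'   — absorption
This depends on A, B, so it is not a constant.

no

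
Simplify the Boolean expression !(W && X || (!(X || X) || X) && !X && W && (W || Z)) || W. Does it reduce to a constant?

!(W && X || (!(X || X) || X) && !X && W && (W || Z)) || W
= !(W && X || (!(X || X) || X) && !X && W) || W
= !(W && X || (!X || X) && !X && W) || W
= !(W && X || !X && W) || W
= !W || W
= true

true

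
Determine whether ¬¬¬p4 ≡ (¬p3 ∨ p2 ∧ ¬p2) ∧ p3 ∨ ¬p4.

Yes

E1: ¬¬¬p4
    = ¬p4   — double negation
E2: (¬p3 ∨ p2 ∧ ¬p2) ∧ p3 ∨ ¬p4
    = ¬p3 ∧ p3 ∨ ¬p4   — complement / identity
    = ¬p4   — complement / identity
Both reduce to ¬p4, so they are equivalent.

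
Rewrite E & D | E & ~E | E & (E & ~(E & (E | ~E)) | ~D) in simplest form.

E

E & D | E & ~E | E & (E & ~(E & (E | ~E)) | ~D)
= E & D | E & ~E | E & (E & ~E | ~D)   (complement / identity)
= E & D | E & (E & ~E | ~D)   (complement / identity)
= E & D | E & ~D   (complement / identity)
= E   (distribution)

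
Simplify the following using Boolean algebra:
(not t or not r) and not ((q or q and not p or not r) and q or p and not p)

(not t or not r) and not q

(not t or not r) and not ((q or q and not p or not r) and q or p and not p)
= (not t or not r) and not ((q or not r) and q or p and not p)   [absorption]
= (not t or not r) and not (q or p and not p)   [absorption]
= (not t or not r) and not q   [complement / identity]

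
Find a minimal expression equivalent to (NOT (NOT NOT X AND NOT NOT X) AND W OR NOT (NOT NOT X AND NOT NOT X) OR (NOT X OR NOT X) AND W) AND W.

(NOT (NOT NOT X AND NOT NOT X) AND W OR NOT (NOT NOT X AND NOT NOT X) OR (NOT X OR NOT X) AND W) AND W
= (NOT (NOT NOT X AND NOT NOT X) OR (NOT X OR NOT X) AND W) AND W   [absorption]
= (NOT X OR NOT X OR (NOT X OR NOT X) AND W) AND W   [De Morgan]
= (NOT X OR NOT X) AND W   [absorption]
= NOT X AND W   [idempotence]

NOT X AND W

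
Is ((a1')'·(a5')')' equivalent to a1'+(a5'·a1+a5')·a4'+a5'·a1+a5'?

Yes

E1: ((a1')'·(a5')')'
    = a1'+a5'
E2: a1'+(a5'·a1+a5')·a4'+a5'·a1+a5'
    = a1'+a5'·a1+a5'
    = a1'+a5'
Both reduce to a1'+a5', so they are equivalent.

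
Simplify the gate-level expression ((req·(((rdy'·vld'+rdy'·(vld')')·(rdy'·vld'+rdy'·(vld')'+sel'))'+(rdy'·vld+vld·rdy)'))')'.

req·(rdy+vld')

((req·(((rdy'·vld'+rdy'·(vld')')·(rdy'·vld'+rdy'·(vld')'+sel'))'+(rdy'·vld+vld·rdy)'))')'
= ((req·((rdy'·vld'+rdy'·(vld')')'+(rdy'·vld+vld·rdy)'))')'   — absorption
= ((req·((rdy'·vld'+rdy'·vld)'+(rdy'·vld+vld·rdy)'))')'   — double negation
= ((req·((rdy')'+(rdy'·vld+vld·rdy)'))')'   — distribution
= req·((rdy')'+(rdy'·vld+vld·rdy)')   — double negation
= req·(rdy+(rdy'·vld+vld·rdy)')   — double negation
= req·(rdy+vld')   — distribution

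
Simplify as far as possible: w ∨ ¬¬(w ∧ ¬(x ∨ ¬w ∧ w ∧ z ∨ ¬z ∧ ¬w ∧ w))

w ∨ ¬¬(w ∧ ¬(x ∨ ¬w ∧ w ∧ z ∨ ¬z ∧ ¬w ∧ w))
= w ∨ ¬¬(w ∧ ¬(x ∨ ¬w ∧ w))   [distribution]
= w ∨ ¬¬(w ∧ ¬x)   [complement / identity]
= w ∨ w ∧ ¬x   [double negation]
= w   [absorption]

w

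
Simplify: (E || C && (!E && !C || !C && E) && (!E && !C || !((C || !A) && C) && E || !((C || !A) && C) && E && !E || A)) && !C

(E || C && (!E && !C || !C && E) && (!E && !C || !((C || !A) && C) && E || !((C || !A) && C) && E && !E || A)) && !C
= (E || C && (!E && !C || !C && E) && (!E && !C || !((C || !A) && C) && E || A)) && !C   (absorption)
= (E || C && (!E && !C || !C && E) && (!E && !C || !C && E || A)) && !C   (absorption)
= (E || C && (!E && !C || !C && E)) && !C   (absorption)
= (E || C && !C) && !C   (distribution)
= E && !C   (complement / identity)

E && !C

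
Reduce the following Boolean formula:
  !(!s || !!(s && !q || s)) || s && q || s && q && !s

s && q

!(!s || !!(s && !q || s)) || s && q || s && q && !s
= !(!s || !!s) || s && q || s && q && !s   (absorption)
= s && !s || s && q || s && q && !s   (De Morgan)
= s && q || s && q && !s   (complement / identity)
= s && q   (absorption)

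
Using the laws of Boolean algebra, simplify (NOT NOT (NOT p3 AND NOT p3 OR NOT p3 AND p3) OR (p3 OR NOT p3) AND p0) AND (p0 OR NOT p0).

NOT p3 OR p0

(NOT NOT (NOT p3 AND NOT p3 OR NOT p3 AND p3) OR (p3 OR NOT p3) AND p0) AND (p0 OR NOT p0)
= NOT NOT (NOT p3 AND NOT p3 OR NOT p3 AND p3) OR (p3 OR NOT p3) AND p0
= NOT NOT NOT p3 OR (p3 OR NOT p3) AND p0
= NOT NOT NOT p3 OR p0
= NOT p3 OR p0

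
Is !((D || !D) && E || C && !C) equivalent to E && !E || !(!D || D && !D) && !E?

No

E1: !((D || !D) && E || C && !C)
    = !((D || !D) && E)   [complement / identity]
    = !E   [complement / identity]
E2: E && !E || !(!D || D && !D) && !E
    = E && !E || !!D && !E   [complement / identity]
    = !!D && !E   [complement / identity]
    = D && !E   [double negation]
These differ: at C=0, D=0, E=0, E1 = 1 but E2 = 0.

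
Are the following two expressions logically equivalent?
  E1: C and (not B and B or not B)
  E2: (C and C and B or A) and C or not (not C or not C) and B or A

E1: C and (not B and B or not B)
    = C and not B   — complement / identity
E2: (C and C and B or A) and C or not (not C or not C) and B or A
    = (C and C and B or A) and C or C and C and B or A   — De Morgan
    = C and C and B or A   — absorption
    = C and B or A   — idempotence
These differ: at A=1, B=1, C=1, E1 = 0 but E2 = 1.

No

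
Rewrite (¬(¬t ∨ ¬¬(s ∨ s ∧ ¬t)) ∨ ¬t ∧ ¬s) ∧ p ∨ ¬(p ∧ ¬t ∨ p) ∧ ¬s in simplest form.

¬s

(¬(¬t ∨ ¬¬(s ∨ s ∧ ¬t)) ∨ ¬t ∧ ¬s) ∧ p ∨ ¬(p ∧ ¬t ∨ p) ∧ ¬s
= (¬(¬t ∨ ¬¬s) ∨ ¬t ∧ ¬s) ∧ p ∨ ¬(p ∧ ¬t ∨ p) ∧ ¬s   [absorption]
= (¬(¬t ∨ ¬¬s) ∨ ¬t ∧ ¬s) ∧ p ∨ ¬p ∧ ¬s   [absorption]
= (t ∧ ¬s ∨ ¬t ∧ ¬s) ∧ p ∨ ¬p ∧ ¬s   [De Morgan]
= ¬s ∧ p ∨ ¬p ∧ ¬s   [distribution]
= ¬s ∧ (p ∨ ¬p)   [distribution]
= ¬s   [complement / identity]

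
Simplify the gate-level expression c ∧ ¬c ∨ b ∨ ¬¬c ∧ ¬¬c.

b ∨ c

c ∧ ¬c ∨ b ∨ ¬¬c ∧ ¬¬c
= c ∧ ¬c ∨ b ∨ ¬¬c   — idempotence
= b ∨ ¬¬c   — complement / identity
= b ∨ c   — double negation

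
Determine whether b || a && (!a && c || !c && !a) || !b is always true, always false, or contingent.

always true

b || a && (!a && c || !c && !a) || !b
= b || a && !a || !b   [distribution]
= b || !b   [complement / identity]
= true   [complement]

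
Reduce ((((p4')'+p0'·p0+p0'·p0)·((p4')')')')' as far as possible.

((((p4')'+p0'·p0+p0'·p0)·((p4')')')')'
= ((((p4')'+p0'·p0)·((p4')')')')'   [idempotence]
= (((p4')'·((p4')')')')'   [complement / identity]
= (p4'+(p4')')'   [De Morgan]
= p4·p4'   [De Morgan]
= 0   [complement]

0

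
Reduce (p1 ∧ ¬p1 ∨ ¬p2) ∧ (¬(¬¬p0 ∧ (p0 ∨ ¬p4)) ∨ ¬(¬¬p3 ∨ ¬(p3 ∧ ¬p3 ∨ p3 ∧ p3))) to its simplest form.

¬p2 ∧ ¬p0

(p1 ∧ ¬p1 ∨ ¬p2) ∧ (¬(¬¬p0 ∧ (p0 ∨ ¬p4)) ∨ ¬(¬¬p3 ∨ ¬(p3 ∧ ¬p3 ∨ p3 ∧ p3)))
= (p1 ∧ ¬p1 ∨ ¬p2) ∧ (¬(¬¬p0 ∧ (p0 ∨ ¬p4)) ∨ ¬p3 ∧ (p3 ∧ ¬p3 ∨ p3 ∧ p3))   (De Morgan)
= ¬p2 ∧ (¬(¬¬p0 ∧ (p0 ∨ ¬p4)) ∨ ¬p3 ∧ (p3 ∧ ¬p3 ∨ p3 ∧ p3))   (complement / identity)
= ¬p2 ∧ (¬(p0 ∧ (p0 ∨ ¬p4)) ∨ ¬p3 ∧ (p3 ∧ ¬p3 ∨ p3 ∧ p3))   (double negation)
= ¬p2 ∧ (¬(p0 ∧ (p0 ∨ ¬p4)) ∨ ¬p3 ∧ p3)   (distribution)
= ¬p2 ∧ (¬p0 ∨ ¬p3 ∧ p3)   (absorption)
= ¬p2 ∧ ¬p0   (complement / identity)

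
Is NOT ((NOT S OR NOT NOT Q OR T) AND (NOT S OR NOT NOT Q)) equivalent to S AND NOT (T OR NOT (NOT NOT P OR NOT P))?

E1: NOT ((NOT S OR NOT NOT Q OR T) AND (NOT S OR NOT NOT Q))
    = NOT (NOT S OR NOT NOT Q)   (absorption)
    = S AND NOT Q   (De Morgan)
E2: S AND NOT (T OR NOT (NOT NOT P OR NOT P))
    = S AND NOT (T OR NOT P AND P)   (De Morgan)
    = S AND NOT T   (complement / identity)
These differ: at P=0, Q=0, S=1, T=1, E1 = 1 but E2 = 0.

No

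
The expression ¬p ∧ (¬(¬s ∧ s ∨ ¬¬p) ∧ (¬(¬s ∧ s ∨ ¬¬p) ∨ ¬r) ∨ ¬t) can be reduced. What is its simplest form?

¬p

¬p ∧ (¬(¬s ∧ s ∨ ¬¬p) ∧ (¬(¬s ∧ s ∨ ¬¬p) ∨ ¬r) ∨ ¬t)
= ¬p ∧ (¬(¬s ∧ s ∨ ¬¬p) ∨ ¬t)   [absorption]
= ¬p ∧ (¬¬¬p ∨ ¬t)   [complement / identity]
= ¬p ∧ (¬p ∨ ¬t)   [double negation]
= ¬p   [absorption]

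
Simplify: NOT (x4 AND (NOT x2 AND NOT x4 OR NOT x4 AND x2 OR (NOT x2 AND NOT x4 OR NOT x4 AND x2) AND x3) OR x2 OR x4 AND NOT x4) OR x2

TRUE

NOT (x4 AND (NOT x2 AND NOT x4 OR NOT x4 AND x2 OR (NOT x2 AND NOT x4 OR NOT x4 AND x2) AND x3) OR x2 OR x4 AND NOT x4) OR x2
= NOT (x4 AND (NOT x2 AND NOT x4 OR NOT x4 AND x2 OR (NOT x2 AND NOT x4 OR NOT x4 AND x2) AND x3) OR x2) OR x2
= NOT (x4 AND (NOT x2 AND NOT x4 OR NOT x4 AND x2) OR x2) OR x2
= NOT (x4 AND NOT x4 OR x2) OR x2
= NOT x2 OR x2
= TRUE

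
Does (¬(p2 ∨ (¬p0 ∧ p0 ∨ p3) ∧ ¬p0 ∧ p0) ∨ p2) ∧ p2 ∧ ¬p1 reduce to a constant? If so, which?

no

(¬(p2 ∨ (¬p0 ∧ p0 ∨ p3) ∧ ¬p0 ∧ p0) ∨ p2) ∧ p2 ∧ ¬p1
= (¬(p2 ∨ ¬p0 ∧ p0) ∨ p2) ∧ p2 ∧ ¬p1
= (¬p2 ∨ p2) ∧ p2 ∧ ¬p1
= p2 ∧ ¬p1
This depends on p1, p2, so it is not a constant.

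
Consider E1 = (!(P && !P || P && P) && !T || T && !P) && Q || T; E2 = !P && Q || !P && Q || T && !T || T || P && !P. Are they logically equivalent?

Yes

E1: (!(P && !P || P && P) && !T || T && !P) && Q || T
    = (!P && !T || T && !P) && Q || T   (distribution)
    = !P && Q || T   (distribution)
E2: !P && Q || !P && Q || T && !T || T || P && !P
    = !P && Q || !P && Q || T || P && !P   (complement / identity)
    = !P && Q || T || P && !P   (idempotence)
    = !P && Q || T   (complement / identity)
Both reduce to !P && Q || T, so they are equivalent.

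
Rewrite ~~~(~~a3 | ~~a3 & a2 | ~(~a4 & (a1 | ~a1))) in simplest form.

~a3 & ~a4

~~~(~~a3 | ~~a3 & a2 | ~(~a4 & (a1 | ~a1)))
= ~(~~a3 | ~~a3 & a2 | ~(~a4 & (a1 | ~a1)))
= ~(~~a3 | ~(~a4 & (a1 | ~a1)))
= ~(~~a3 | ~~a4)
= ~a3 & ~a4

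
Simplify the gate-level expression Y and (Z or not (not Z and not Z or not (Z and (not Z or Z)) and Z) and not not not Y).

Y and Z

Y and (Z or not (not Z and not Z or not (Z and (not Z or Z)) and Z) and not not not Y)
= Y and (Z or not (not Z and not Z or not Z and Z) and not not not Y)
= Y and (Z or not not Z and not not not Y)
= Y and (Z or not not Z and not Y)
= Y and (Z or Z and not Y)
= Y and Z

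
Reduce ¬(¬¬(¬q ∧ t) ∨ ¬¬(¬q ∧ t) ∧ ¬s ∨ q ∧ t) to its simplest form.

¬t

¬(¬¬(¬q ∧ t) ∨ ¬¬(¬q ∧ t) ∧ ¬s ∨ q ∧ t)
= ¬(¬¬(¬q ∧ t) ∨ q ∧ t)   [absorption]
= ¬(¬q ∧ t ∨ q ∧ t)   [double negation]
= ¬t   [distribution]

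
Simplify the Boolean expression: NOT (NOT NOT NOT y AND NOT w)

y OR w

NOT (NOT NOT NOT y AND NOT w)
= NOT (NOT y AND NOT w)   (double negation)
= y OR w   (De Morgan)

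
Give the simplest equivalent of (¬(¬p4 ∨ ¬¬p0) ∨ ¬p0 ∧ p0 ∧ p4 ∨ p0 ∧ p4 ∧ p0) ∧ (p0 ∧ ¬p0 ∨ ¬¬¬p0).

p4 ∧ ¬p0

(¬(¬p4 ∨ ¬¬p0) ∨ ¬p0 ∧ p0 ∧ p4 ∨ p0 ∧ p4 ∧ p0) ∧ (p0 ∧ ¬p0 ∨ ¬¬¬p0)
= (¬(¬p4 ∨ ¬¬p0) ∨ p0 ∧ p4) ∧ (p0 ∧ ¬p0 ∨ ¬¬¬p0)   (distribution)
= (p4 ∧ ¬p0 ∨ p0 ∧ p4) ∧ (p0 ∧ ¬p0 ∨ ¬¬¬p0)   (De Morgan)
= p4 ∧ (p0 ∧ ¬p0 ∨ ¬¬¬p0)   (distribution)
= p4 ∧ ¬¬¬p0   (complement / identity)
= p4 ∧ ¬p0   (double negation)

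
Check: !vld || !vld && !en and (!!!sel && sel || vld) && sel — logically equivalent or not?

No

E1: !vld || !vld && !en
    = !vld
E2: (!!!sel && sel || vld) && sel
    = (!sel && sel || vld) && sel
    = vld && sel
These differ: at en=0, sel=1, vld=0, E1 = 1 but E2 = 0.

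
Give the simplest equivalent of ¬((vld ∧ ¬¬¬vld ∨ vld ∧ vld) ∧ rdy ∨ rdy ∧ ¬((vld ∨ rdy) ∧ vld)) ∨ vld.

¬rdy ∨ vld

¬((vld ∧ ¬¬¬vld ∨ vld ∧ vld) ∧ rdy ∨ rdy ∧ ¬((vld ∨ rdy) ∧ vld)) ∨ vld
= ¬((vld ∧ ¬vld ∨ vld ∧ vld) ∧ rdy ∨ rdy ∧ ¬((vld ∨ rdy) ∧ vld)) ∨ vld   [double negation]
= ¬((vld ∧ ¬vld ∨ vld ∧ vld) ∧ rdy ∨ rdy ∧ ¬vld) ∨ vld   [absorption]
= ¬(vld ∧ rdy ∨ rdy ∧ ¬vld) ∨ vld   [distribution]
= ¬rdy ∨ vld   [distribution]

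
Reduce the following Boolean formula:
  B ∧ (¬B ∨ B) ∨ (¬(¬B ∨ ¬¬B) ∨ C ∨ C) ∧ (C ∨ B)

B ∨ C

B ∧ (¬B ∨ B) ∨ (¬(¬B ∨ ¬¬B) ∨ C ∨ C) ∧ (C ∨ B)
= B ∧ (¬B ∨ B) ∨ (B ∧ ¬B ∨ C ∨ C) ∧ (C ∨ B)   — De Morgan
= B ∧ (¬B ∨ B) ∨ (C ∨ C) ∧ (C ∨ B)   — complement / identity
= B ∨ (C ∨ C) ∧ (C ∨ B)   — complement / identity
= B ∨ C ∧ B ∨ C   — distribution
= B ∨ C   — absorption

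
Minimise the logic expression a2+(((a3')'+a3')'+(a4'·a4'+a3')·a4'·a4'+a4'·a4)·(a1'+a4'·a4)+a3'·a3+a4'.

a2+(((a3')'+a3')'+(a4'·a4'+a3')·a4'·a4'+a4'·a4)·(a1'+a4'·a4)+a3'·a3+a4'
= a2+(((a3')'+a3')'+a4'·a4'+a4'·a4)·(a1'+a4'·a4)+a3'·a3+a4'   [absorption]
= a2+(a3'·a3+a4'·a4'+a4'·a4)·(a1'+a4'·a4)+a3'·a3+a4'   [De Morgan]
= a2+(a3'·a3+a4'·a4'+a4'·a4)·a1'+a3'·a3+a4'   [complement / identity]
= a2+(a3'·a3+a4')·a1'+a3'·a3+a4'   [distribution]
= a2+a3'·a3+a4'   [absorption]
= a2+a4'   [complement / identity]

a2+a4'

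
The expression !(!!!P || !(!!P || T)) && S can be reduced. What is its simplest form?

!(!!!P || !(!!P || T)) && S
= !!P && (!!P || T) && S
= !!P && S
= P && S

P && S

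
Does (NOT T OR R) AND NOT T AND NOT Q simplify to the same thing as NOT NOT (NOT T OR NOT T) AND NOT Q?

E1: (NOT T OR R) AND NOT T AND NOT Q
    = NOT T AND NOT Q   (absorption)
E2: NOT NOT (NOT T OR NOT T) AND NOT Q
    = NOT (T AND T) AND NOT Q   (De Morgan)
    = NOT T AND NOT Q   (idempotence)
Both reduce to NOT T AND NOT Q, so they are equivalent.

Yes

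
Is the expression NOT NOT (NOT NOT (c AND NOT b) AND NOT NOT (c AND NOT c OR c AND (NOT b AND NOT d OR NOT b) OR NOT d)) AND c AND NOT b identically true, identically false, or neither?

neither

NOT NOT (NOT NOT (c AND NOT b) AND NOT NOT (c AND NOT c OR c AND (NOT b AND NOT d OR NOT b) OR NOT d)) AND c AND NOT b
= NOT (NOT (c AND NOT b) OR NOT (c AND NOT c OR c AND (NOT b AND NOT d OR NOT b) OR NOT d)) AND c AND NOT b
= c AND NOT b AND (c AND NOT c OR c AND (NOT b AND NOT d OR NOT b) OR NOT d) AND c AND NOT b
= c AND NOT b AND (c AND (NOT b AND NOT d OR NOT b) OR NOT d) AND c AND NOT b
= c AND NOT b AND (c AND NOT b OR NOT d) AND c AND NOT b
= c AND NOT b AND c AND NOT b
= c AND NOT b
This depends on b, c, so it is not a constant.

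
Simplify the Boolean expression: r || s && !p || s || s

r || s

r || s && !p || s || s
= r || s && !p || s
= r || s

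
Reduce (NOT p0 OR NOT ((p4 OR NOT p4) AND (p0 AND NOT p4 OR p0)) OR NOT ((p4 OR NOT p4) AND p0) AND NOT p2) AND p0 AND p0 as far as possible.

(NOT p0 OR NOT ((p4 OR NOT p4) AND (p0 AND NOT p4 OR p0)) OR NOT ((p4 OR NOT p4) AND p0) AND NOT p2) AND p0 AND p0
= (NOT p0 OR NOT ((p4 OR NOT p4) AND p0) OR NOT ((p4 OR NOT p4) AND p0) AND NOT p2) AND p0 AND p0   (absorption)
= (NOT p0 OR NOT ((p4 OR NOT p4) AND p0)) AND p0 AND p0   (absorption)
= (NOT p0 OR NOT ((p4 OR NOT p4) AND p0)) AND p0   (idempotence)
= (NOT p0 OR NOT p0) AND p0   (complement / identity)
= NOT p0 AND p0   (idempotence)
= FALSE   (complement)

FALSE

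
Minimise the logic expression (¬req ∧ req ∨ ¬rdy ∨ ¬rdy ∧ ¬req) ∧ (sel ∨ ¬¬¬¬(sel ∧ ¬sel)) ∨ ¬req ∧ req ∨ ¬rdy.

(¬req ∧ req ∨ ¬rdy ∨ ¬rdy ∧ ¬req) ∧ (sel ∨ ¬¬¬¬(sel ∧ ¬sel)) ∨ ¬req ∧ req ∨ ¬rdy
= (¬req ∧ req ∨ ¬rdy ∨ ¬rdy ∧ ¬req) ∧ (sel ∨ ¬¬(sel ∧ ¬sel)) ∨ ¬req ∧ req ∨ ¬rdy   [double negation]
= (¬req ∧ req ∨ ¬rdy ∨ ¬rdy ∧ ¬req) ∧ (sel ∨ sel ∧ ¬sel) ∨ ¬req ∧ req ∨ ¬rdy   [double negation]
= (¬req ∧ req ∨ ¬rdy ∨ ¬rdy ∧ ¬req) ∧ sel ∨ ¬req ∧ req ∨ ¬rdy   [complement / identity]
= (¬req ∧ req ∨ ¬rdy) ∧ sel ∨ ¬req ∧ req ∨ ¬rdy   [absorption]
= ¬req ∧ req ∨ ¬rdy   [absorption]
= ¬rdy   [complement / identity]

¬rdy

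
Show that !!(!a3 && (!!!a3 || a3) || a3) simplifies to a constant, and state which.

!!(!a3 && (!!!a3 || a3) || a3)
= !!(!a3 && (!a3 || a3) || a3)   (double negation)
= !!(!a3 || a3)   (complement / identity)
= !a3 || a3   (double negation)
= true   (complement)

true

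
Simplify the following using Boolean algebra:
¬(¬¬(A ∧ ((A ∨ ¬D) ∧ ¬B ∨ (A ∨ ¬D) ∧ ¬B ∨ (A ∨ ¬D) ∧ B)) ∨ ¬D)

¬(¬¬(A ∧ ((A ∨ ¬D) ∧ ¬B ∨ (A ∨ ¬D) ∧ ¬B ∨ (A ∨ ¬D) ∧ B)) ∨ ¬D)
= ¬(¬¬(A ∧ ((A ∨ ¬D) ∧ ¬B ∨ (A ∨ ¬D) ∧ B)) ∨ ¬D)
= ¬(¬¬(A ∧ (A ∨ ¬D)) ∨ ¬D)
= ¬(¬¬A ∨ ¬D)
= ¬A ∧ D

¬A ∧ D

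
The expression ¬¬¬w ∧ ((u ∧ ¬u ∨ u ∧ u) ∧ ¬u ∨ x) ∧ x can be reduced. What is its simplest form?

¬w ∧ x

¬¬¬w ∧ ((u ∧ ¬u ∨ u ∧ u) ∧ ¬u ∨ x) ∧ x
= ¬¬¬w ∧ (u ∧ ¬u ∨ x) ∧ x   (distribution)
= ¬¬¬w ∧ x ∧ x   (complement / identity)
= ¬w ∧ x ∧ x   (double negation)
= ¬w ∧ x   (idempotence)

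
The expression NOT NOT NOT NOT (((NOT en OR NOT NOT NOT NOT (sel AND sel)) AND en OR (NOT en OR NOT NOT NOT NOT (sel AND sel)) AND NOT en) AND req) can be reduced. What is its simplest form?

(NOT en OR sel) AND req

NOT NOT NOT NOT (((NOT en OR NOT NOT NOT NOT (sel AND sel)) AND en OR (NOT en OR NOT NOT NOT NOT (sel AND sel)) AND NOT en) AND req)
= NOT NOT NOT NOT ((NOT en OR NOT NOT NOT NOT (sel AND sel)) AND req)   [distribution]
= NOT NOT ((NOT en OR NOT NOT NOT NOT (sel AND sel)) AND req)   [double negation]
= NOT NOT ((NOT en OR NOT NOT (sel AND sel)) AND req)   [double negation]
= NOT NOT ((NOT en OR sel AND sel) AND req)   [double negation]
= (NOT en OR sel AND sel) AND req   [double negation]
= (NOT en OR sel) AND req   [idempotence]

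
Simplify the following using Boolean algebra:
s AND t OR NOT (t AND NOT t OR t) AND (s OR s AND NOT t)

s

s AND t OR NOT (t AND NOT t OR t) AND (s OR s AND NOT t)
= s AND t OR NOT (t AND NOT t OR t) AND s
= s AND (t OR NOT (t AND NOT t OR t))
= s AND (t OR NOT t)
= s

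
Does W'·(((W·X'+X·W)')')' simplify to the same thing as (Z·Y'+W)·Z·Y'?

No

E1: W'·(((W·X'+X·W)')')'
    = W'·(W·X'+X·W)'   [double negation]
    = W'·W'   [distribution]
    = W'   [idempotence]
E2: (Z·Y'+W)·Z·Y'
    = Z·Y'   [absorption]
These differ: at W=0, X=0, Y=1, Z=0, E1 = 1 but E2 = 0.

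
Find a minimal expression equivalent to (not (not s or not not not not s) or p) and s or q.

p and s or q

(not (not s or not not not not s) or p) and s or q
= (s and not not not s or p) and s or q   [De Morgan]
= (s and not s or p) and s or q   [double negation]
= p and s or q   [complement / identity]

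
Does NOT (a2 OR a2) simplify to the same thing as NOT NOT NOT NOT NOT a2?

Yes

E1: NOT (a2 OR a2)
    = NOT a2   — idempotence
E2: NOT NOT NOT NOT NOT a2
    = NOT NOT NOT a2   — double negation
    = NOT a2   — double negation
Both reduce to NOT a2, so they are equivalent.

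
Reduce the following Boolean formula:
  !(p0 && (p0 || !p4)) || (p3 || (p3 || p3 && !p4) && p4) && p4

!p0 || p3 && p4

!(p0 && (p0 || !p4)) || (p3 || (p3 || p3 && !p4) && p4) && p4
= !p0 || (p3 || (p3 || p3 && !p4) && p4) && p4   — absorption
= !p0 || (p3 || p3 && p4) && p4   — absorption
= !p0 || p3 && p4   — absorption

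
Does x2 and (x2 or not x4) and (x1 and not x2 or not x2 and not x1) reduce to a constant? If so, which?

yes, False

x2 and (x2 or not x4) and (x1 and not x2 or not x2 and not x1)
= x2 and (x1 and not x2 or not x2 and not x1)
= x2 and not x2
= False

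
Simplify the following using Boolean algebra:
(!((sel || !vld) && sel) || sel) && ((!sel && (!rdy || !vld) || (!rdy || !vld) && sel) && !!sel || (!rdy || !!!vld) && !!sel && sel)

(!((sel || !vld) && sel) || sel) && ((!sel && (!rdy || !vld) || (!rdy || !vld) && sel) && !!sel || (!rdy || !!!vld) && !!sel && sel)
= (!sel || sel) && ((!sel && (!rdy || !vld) || (!rdy || !vld) && sel) && !!sel || (!rdy || !!!vld) && !!sel && sel)   (absorption)
= (!sel || sel) && ((!sel && (!rdy || !vld) || (!rdy || !vld) && sel) && !!sel || (!rdy || !vld) && !!sel && sel)   (double negation)
= (!sel || sel) && ((!rdy || !vld) && !!sel || (!rdy || !vld) && !!sel && sel)   (distribution)
= (!sel || sel) && (!rdy || !vld) && !!sel   (absorption)
= (!sel || sel) && (!rdy || !vld) && sel   (double negation)
= (!rdy || !vld) && sel   (complement / identity)

(!rdy || !vld) && sel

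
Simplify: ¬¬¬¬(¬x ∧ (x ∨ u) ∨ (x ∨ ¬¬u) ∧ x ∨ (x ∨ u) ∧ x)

x ∨ u

¬¬¬¬(¬x ∧ (x ∨ u) ∨ (x ∨ ¬¬u) ∧ x ∨ (x ∨ u) ∧ x)
= ¬¬¬¬(¬x ∧ (x ∨ u) ∨ (x ∨ u) ∧ x ∨ (x ∨ u) ∧ x)   [double negation]
= ¬¬¬¬(¬x ∧ (x ∨ u) ∨ (x ∨ u) ∧ x)   [idempotence]
= ¬¬¬¬(x ∨ u)   [distribution]
= ¬¬(x ∨ u)   [double negation]
= x ∨ u   [double negation]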